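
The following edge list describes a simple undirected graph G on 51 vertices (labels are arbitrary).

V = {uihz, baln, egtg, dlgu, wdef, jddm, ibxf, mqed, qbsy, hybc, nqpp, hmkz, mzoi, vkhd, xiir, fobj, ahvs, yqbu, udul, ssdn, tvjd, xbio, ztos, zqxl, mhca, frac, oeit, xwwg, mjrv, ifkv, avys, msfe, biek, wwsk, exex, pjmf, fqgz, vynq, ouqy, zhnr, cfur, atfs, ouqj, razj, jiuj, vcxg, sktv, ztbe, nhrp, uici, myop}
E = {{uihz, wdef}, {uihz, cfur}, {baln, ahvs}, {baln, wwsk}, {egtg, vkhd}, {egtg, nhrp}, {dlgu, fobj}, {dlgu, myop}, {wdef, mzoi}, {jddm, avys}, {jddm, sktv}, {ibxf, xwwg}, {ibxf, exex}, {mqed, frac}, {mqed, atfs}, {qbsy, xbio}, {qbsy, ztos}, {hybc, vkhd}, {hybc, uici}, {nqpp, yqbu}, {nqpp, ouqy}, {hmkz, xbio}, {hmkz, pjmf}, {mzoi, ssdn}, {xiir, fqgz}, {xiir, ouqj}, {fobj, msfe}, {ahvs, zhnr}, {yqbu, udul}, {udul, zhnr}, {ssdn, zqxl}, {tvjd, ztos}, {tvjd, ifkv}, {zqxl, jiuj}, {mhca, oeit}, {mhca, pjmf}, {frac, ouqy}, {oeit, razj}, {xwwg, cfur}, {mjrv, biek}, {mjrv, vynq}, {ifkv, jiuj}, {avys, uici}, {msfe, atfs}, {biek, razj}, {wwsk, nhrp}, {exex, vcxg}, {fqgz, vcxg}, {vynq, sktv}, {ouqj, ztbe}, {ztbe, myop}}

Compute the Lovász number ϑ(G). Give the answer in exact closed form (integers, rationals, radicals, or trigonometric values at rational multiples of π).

51*cos(pi/51)/(cos(pi/51) + 1)

Vertex mhca has 2 neighbors: oeit, pjmf.
N(mjrv) = {biek, vynq}, |N(mjrv)| = 2.
deg(vynq) = 2; N(vynq) = {mjrv, sktv}.
N(udul) = {yqbu, zhnr}, |N(udul)| = 2.
2-regular, N=51; a single 51-cycle (edge-transitive).
A has 26 distinct eigenvalues ≈ [2.0, 1.985, 1.94, 1.865, 1.762, 1.632, 1.478, 1.301, 1.105, 0.891, 0.665, 0.428, 0.185, -0.062, -0.307, -0.547, -0.78, -1.0, -1.205, -1.392, -1.558, -1.7, -1.817, -1.906, -1.966, -1.996].
Lovász (edge-transitive): ϑ = −51·(-2*cos(pi/51))/((2)−(-2*cos(pi/51))) = 51*cos(pi/51)/(cos(pi/51) + 1).
≈ 25.475794 (to 6 d.p.).
α=25, χ(Ḡ)=26; ϑ=51*cos(pi/51)/(cos(pi/51) + 1) lies between (both strict).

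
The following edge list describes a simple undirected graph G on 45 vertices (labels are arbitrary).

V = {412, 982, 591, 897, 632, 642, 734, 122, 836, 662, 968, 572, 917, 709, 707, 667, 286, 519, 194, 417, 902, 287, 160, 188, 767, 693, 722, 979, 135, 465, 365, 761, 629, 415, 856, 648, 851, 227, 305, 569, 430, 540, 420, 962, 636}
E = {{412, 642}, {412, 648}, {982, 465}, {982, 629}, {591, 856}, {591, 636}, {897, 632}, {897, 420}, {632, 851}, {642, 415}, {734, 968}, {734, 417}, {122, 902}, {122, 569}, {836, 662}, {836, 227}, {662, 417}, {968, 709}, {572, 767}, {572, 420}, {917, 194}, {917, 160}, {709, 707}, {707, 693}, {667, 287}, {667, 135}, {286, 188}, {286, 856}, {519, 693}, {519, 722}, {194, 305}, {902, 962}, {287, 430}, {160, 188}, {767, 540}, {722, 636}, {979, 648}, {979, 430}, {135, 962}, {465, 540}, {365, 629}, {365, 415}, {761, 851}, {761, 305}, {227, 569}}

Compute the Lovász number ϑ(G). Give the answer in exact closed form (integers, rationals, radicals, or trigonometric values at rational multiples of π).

45*cos(pi/45)/(cos(pi/45) + 1)

N(968) = {734, 709}, |N(968)| = 2.
N(415) = {642, 365}, |N(415)| = 2.
deg(420) = 2; N(420) = {897, 572}.
Vertex 632 has 2 neighbors: 897, 851.
Regular of degree 2 on 45 vertices: the odd cycle C_{45}.
Distinct eigenvalues (to 3 d.p.): [2.0, 1.981, 1.923, 1.827, 1.696, 1.532, 1.338, 1.118, 0.877, 0.618, 0.347, 0.07, -0.209, -0.484, -0.749, -1.0, -1.231, -1.439, -1.618, -1.766, -1.879, -1.956, -1.995].
λ_max=2, λ_min=-2*cos(pi/45); ϑ = −45·λ_min/(λ_max−λ_min) = 45*cos(pi/45)/(cos(pi/45) + 1).
≈ 22.47256 (to 5 d.p.).
Check 22 ≤ 45*cos(pi/45)/(cos(pi/45) + 1) ≤ 23: both strict.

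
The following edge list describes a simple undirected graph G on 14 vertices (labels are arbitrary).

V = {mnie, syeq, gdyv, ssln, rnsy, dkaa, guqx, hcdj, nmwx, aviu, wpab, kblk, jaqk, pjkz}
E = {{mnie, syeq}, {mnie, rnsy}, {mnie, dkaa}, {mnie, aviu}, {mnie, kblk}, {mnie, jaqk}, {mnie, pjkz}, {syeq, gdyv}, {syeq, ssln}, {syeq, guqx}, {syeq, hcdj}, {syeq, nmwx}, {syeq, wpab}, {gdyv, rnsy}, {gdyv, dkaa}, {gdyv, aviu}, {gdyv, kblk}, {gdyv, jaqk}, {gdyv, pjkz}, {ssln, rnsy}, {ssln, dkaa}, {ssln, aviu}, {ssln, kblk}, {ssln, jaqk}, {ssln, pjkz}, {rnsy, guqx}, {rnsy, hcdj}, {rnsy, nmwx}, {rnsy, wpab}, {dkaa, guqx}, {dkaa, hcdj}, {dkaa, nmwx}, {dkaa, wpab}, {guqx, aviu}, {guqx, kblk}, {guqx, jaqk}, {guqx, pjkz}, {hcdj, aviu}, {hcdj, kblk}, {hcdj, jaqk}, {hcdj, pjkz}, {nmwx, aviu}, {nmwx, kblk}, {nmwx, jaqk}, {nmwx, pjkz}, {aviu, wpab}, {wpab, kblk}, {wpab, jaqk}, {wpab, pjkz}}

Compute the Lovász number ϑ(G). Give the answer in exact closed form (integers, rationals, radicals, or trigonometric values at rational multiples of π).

deg(hcdj) = 7; N(hcdj) = {syeq, rnsy, dkaa, aviu, kblk, jaqk, pjkz}.
N(gdyv) = {syeq, rnsy, dkaa, aviu, kblk, jaqk, pjkz}, |N(gdyv)| = 7.
deg(ssln) = 7; N(ssln) = {syeq, rnsy, dkaa, aviu, kblk, jaqk, pjkz}.
deg(rnsy) = 7; N(rnsy) = {mnie, gdyv, ssln, guqx, hcdj, nmwx, wpab}.
Complete multipartite on [7, 7]: sandwich collapses at ϑ=7.
= 7.00000… (decimal).
Check 7 ≤ 7 ≤ 7: collapsed.

7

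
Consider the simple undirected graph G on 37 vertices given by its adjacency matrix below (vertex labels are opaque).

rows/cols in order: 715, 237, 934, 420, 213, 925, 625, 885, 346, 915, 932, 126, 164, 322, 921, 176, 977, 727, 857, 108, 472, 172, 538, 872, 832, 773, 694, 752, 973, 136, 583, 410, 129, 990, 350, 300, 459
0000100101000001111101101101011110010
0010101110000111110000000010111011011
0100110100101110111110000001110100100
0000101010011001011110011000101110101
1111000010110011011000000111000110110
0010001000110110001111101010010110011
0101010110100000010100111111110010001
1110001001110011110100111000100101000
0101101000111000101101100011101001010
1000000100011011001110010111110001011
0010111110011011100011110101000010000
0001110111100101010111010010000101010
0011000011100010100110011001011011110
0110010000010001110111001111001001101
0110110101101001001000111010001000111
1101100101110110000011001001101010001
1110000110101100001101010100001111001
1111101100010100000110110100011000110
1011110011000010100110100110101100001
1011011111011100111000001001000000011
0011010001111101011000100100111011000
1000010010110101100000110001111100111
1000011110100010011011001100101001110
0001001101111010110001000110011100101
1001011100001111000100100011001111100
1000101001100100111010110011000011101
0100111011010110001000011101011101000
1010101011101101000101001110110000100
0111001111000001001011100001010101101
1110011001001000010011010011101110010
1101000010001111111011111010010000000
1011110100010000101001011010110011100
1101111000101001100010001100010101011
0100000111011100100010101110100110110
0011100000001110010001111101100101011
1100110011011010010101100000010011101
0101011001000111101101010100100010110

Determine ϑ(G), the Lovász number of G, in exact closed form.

deg(176) = 18; N(176) = {715, 237, 420, 213, 885, 915, 932, 126, 322, 921, 472, 172, 832, 752, 973, 583, 129, 459}.
N(727) = {715, 237, 934, 420, 213, 625, 885, 126, 322, 108, 472, 538, 872, 773, 136, 583, 350, 300}, |N(727)| = 18.
N(129) = {715, 237, 420, 213, 925, 625, 932, 164, 176, 977, 472, 832, 773, 136, 410, 990, 300, 459}, |N(129)| = 18.
deg(410) = 18; N(410) = {715, 934, 420, 213, 925, 885, 126, 977, 857, 172, 872, 832, 694, 973, 136, 129, 990, 350}.
Regular of degree 18 on 37 vertices: SR(37,18,8,9) — a Paley graph.
Distinct eigenvalues (to 3 d.p.): [18.0, 2.541, -3.541].
Lovász: ϑ = −37(-sqrt(37)/2 - 1/2)/(18+-(-sqrt(37)/2 - 1/2)) = sqrt(37).
ϑ(G) ≈ 6.08276253.

sqrt(37)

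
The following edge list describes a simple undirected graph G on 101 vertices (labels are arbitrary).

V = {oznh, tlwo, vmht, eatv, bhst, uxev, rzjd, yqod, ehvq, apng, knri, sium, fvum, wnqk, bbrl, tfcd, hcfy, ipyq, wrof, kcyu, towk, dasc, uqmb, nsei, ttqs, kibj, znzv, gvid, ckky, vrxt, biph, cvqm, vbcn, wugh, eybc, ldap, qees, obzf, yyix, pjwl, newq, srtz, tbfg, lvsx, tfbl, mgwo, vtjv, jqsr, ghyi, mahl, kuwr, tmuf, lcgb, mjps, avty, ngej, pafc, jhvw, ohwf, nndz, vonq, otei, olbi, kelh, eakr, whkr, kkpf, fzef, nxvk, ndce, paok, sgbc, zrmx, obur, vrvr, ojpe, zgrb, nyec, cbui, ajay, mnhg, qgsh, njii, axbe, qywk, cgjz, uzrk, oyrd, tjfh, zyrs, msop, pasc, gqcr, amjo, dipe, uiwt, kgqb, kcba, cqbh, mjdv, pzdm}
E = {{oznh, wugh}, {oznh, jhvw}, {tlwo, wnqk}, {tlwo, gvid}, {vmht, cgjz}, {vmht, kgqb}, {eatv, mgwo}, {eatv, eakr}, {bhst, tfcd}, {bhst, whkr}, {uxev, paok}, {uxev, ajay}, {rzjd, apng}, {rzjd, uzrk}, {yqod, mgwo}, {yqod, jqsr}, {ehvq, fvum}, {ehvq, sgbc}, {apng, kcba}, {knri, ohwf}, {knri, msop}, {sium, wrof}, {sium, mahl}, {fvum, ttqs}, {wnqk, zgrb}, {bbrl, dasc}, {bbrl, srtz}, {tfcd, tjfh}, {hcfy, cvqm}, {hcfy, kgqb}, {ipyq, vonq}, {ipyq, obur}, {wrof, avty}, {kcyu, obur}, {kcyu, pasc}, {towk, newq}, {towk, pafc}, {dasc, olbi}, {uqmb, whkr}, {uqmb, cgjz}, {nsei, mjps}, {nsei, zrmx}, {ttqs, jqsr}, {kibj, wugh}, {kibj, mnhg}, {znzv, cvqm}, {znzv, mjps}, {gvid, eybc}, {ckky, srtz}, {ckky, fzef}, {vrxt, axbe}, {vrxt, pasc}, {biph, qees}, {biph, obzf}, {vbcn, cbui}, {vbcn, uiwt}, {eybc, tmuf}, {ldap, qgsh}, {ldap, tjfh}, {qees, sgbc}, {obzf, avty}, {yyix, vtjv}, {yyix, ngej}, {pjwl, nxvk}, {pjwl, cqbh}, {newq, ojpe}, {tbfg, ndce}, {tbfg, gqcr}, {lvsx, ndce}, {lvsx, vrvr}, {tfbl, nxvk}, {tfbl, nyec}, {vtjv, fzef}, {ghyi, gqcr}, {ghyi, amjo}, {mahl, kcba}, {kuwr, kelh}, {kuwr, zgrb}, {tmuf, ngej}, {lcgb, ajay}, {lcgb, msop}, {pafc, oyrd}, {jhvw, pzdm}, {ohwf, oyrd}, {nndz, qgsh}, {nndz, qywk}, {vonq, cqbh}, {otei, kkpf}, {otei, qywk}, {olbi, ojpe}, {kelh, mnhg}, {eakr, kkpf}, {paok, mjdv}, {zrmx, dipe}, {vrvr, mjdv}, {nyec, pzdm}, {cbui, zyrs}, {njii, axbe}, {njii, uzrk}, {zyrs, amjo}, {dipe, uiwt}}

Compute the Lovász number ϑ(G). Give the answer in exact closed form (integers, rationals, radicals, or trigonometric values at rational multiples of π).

101*cos(pi/101)/(cos(pi/101) + 1)

Vertex bbrl has 2 neighbors: dasc, srtz.
deg(ngej) = 2; N(ngej) = {yyix, tmuf}.
deg(tjfh) = 2; N(tjfh) = {tfcd, ldap}.
deg(hcfy) = 2; N(hcfy) = {cvqm, kgqb}.
deg(v) = 2 for all v (|V|=101); the odd cycle C_{101}.
The 51 distinct eigenvalues: [2.0, 1.996131, 1.98454, 1.96527, 1.938398, 1.904026, 1.862288, 1.813345, 1.757387, 1.694629, 1.625316, 1.549714, 1.468117, 1.38084, 1.288221, 1.190618, 1.088408, 0.981988, 0.871769, 0.758177, 0.641652, 0.522644, 0.401614, 0.279031, 0.155368, 0.031104, -0.093281, -0.217304, -0.340487, -0.462353, -0.582429, -0.700253, -0.815367, -0.927327, -1.035699, -1.140065, -1.240019, -1.335176, -1.425168, -1.509646, -1.588283, -1.660776, -1.726843, -1.78623, -1.838706, -1.884069, -1.922142, -1.952779, -1.975861, -1.991299, -1.999033].
−101·(-2*cos(pi/101)) / ((2)−(-2*cos(pi/101))) = 101*cos(pi/101)/(cos(pi/101) + 1) = ϑ(G).
ϑ(G) ≈ 50.48778.
α=50, χ(Ḡ)=51; ϑ=101*cos(pi/101)/(cos(pi/101) + 1) lies between (both strict).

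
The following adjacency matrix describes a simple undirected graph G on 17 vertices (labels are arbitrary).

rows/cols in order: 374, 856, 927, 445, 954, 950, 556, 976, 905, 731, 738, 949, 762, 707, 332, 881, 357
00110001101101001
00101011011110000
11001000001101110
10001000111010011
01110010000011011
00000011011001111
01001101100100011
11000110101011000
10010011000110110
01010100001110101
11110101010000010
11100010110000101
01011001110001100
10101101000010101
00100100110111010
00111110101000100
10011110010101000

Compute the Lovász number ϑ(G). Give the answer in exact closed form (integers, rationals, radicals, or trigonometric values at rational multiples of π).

deg(445) = 8; N(445) = {374, 954, 905, 731, 738, 762, 881, 357}.
deg(762) = 8; N(762) = {856, 445, 954, 976, 905, 731, 707, 332}.
N(881) = {927, 445, 954, 950, 556, 905, 738, 332}, |N(881)| = 8.
deg(357) = 8; N(357) = {374, 445, 954, 950, 556, 731, 949, 707}.
8-regular, N=17; SR(17,8,3,4) — a Paley graph.
Distinct eigenvalues (to 5 d.p.): [8.0, 1.56155, -2.56155].
λ_max=8, λ_min=-sqrt(17)/2 - 1/2; ϑ = −17·λ_min/(λ_max−λ_min) = sqrt(17).
Numerically 4.1231056.

sqrt(17)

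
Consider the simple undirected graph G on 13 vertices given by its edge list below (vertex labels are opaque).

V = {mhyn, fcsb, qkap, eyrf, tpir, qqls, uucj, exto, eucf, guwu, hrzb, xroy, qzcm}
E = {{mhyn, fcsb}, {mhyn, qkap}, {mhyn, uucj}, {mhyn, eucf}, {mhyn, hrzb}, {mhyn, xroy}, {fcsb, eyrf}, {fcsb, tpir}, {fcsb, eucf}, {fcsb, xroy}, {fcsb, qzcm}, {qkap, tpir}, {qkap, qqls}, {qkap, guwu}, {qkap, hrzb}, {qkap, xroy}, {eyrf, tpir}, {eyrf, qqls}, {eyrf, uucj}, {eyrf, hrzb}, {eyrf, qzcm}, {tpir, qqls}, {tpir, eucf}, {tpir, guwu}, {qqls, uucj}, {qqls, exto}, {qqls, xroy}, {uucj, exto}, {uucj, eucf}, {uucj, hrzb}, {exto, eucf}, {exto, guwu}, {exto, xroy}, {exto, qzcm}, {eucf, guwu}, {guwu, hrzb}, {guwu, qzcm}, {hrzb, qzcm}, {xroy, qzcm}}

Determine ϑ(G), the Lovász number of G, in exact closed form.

N(fcsb) = {mhyn, eyrf, tpir, eucf, xroy, qzcm}, |N(fcsb)| = 6.
N(eucf) = {mhyn, fcsb, tpir, uucj, exto, guwu}, |N(eucf)| = 6.
Vertex hrzb has 6 neighbors: mhyn, qkap, eyrf, uucj, guwu, qzcm.
N(xroy) = {mhyn, fcsb, qkap, qqls, exto, qzcm}, |N(xroy)| = 6.
Every vertex has degree 6 (N=13); Paley(13): SR with (k,λ,μ)=(6,2,3).
spec(A) ≈ [6.0, 1.303, -2.303] (distinct, 3 d.p.).
With N=13: ϑ(G) = 13·(-(-sqrt(13)/2 - 1/2))/(6−(-sqrt(13)/2 - 1/2)) = sqrt(13).
ϑ(G) ≈ 3.605551.

sqrt(13)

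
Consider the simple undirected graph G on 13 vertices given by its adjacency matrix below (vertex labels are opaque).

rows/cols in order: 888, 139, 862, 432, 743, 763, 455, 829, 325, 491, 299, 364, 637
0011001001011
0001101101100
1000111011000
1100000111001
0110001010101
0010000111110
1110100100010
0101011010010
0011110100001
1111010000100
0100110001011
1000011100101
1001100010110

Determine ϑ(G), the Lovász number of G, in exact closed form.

sqrt(13)

deg(763) = 6; N(763) = {862, 829, 325, 491, 299, 364}.
deg(139) = 6; N(139) = {432, 743, 455, 829, 491, 299}.
N(829) = {139, 432, 763, 455, 325, 364}, |N(829)| = 6.
N(325) = {862, 432, 743, 763, 829, 637}, |N(325)| = 6.
G on 13 vertices is 6-regular; strongly regular (13,6,2,3).
A has 3 distinct eigenvalues ≈ [6.0, 1.30278, -2.30278].
−13·(-sqrt(13)/2 - 1/2) / ((6)−(-sqrt(13)/2 - 1/2)) = sqrt(13) = ϑ(G).
≈ 3.60555128 (to 8 d.p.).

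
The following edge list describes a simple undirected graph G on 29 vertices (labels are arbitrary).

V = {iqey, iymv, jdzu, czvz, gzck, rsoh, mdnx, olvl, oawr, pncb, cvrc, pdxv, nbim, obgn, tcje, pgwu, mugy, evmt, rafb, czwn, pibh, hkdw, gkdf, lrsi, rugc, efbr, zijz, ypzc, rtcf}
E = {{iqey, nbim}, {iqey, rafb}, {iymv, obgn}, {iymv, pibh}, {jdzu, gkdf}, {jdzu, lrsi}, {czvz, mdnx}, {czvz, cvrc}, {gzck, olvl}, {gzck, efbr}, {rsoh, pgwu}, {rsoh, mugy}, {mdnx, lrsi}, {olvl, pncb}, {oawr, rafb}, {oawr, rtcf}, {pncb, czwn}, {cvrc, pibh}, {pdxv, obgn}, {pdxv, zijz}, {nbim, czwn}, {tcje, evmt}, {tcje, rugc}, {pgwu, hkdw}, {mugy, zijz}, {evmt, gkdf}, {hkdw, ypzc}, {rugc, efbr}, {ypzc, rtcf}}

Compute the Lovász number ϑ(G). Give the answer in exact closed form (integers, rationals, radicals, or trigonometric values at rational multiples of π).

29*cos(pi/29)/(cos(pi/29) + 1)

deg(iqey) = 2; N(iqey) = {nbim, rafb}.
deg(rsoh) = 2; N(rsoh) = {pgwu, mugy}.
Vertex jdzu has 2 neighbors: gkdf, lrsi.
Vertex rafb has 2 neighbors: iqey, oawr.
29-vertex 2-regular graph: the odd cycle C_{29}.
A has 15 distinct eigenvalues ≈ [2.0, 1.953, 1.815, 1.592, 1.295, 0.937, 0.535, 0.108, -0.324, -0.74, -1.122, -1.452, -1.714, -1.895, -1.988].
With N=29: ϑ(G) = 29·(-(-1)*2*cos(pi/29))/(2−(-2*cos(pi/29))) = 29*cos(pi/29)/(cos(pi/29) + 1).
≈ 14.457375255 (to 9 d.p.).
Lovász sandwich 14 ≤ 29*cos(pi/29)/(cos(pi/29) + 1) ≤ 15: both strict.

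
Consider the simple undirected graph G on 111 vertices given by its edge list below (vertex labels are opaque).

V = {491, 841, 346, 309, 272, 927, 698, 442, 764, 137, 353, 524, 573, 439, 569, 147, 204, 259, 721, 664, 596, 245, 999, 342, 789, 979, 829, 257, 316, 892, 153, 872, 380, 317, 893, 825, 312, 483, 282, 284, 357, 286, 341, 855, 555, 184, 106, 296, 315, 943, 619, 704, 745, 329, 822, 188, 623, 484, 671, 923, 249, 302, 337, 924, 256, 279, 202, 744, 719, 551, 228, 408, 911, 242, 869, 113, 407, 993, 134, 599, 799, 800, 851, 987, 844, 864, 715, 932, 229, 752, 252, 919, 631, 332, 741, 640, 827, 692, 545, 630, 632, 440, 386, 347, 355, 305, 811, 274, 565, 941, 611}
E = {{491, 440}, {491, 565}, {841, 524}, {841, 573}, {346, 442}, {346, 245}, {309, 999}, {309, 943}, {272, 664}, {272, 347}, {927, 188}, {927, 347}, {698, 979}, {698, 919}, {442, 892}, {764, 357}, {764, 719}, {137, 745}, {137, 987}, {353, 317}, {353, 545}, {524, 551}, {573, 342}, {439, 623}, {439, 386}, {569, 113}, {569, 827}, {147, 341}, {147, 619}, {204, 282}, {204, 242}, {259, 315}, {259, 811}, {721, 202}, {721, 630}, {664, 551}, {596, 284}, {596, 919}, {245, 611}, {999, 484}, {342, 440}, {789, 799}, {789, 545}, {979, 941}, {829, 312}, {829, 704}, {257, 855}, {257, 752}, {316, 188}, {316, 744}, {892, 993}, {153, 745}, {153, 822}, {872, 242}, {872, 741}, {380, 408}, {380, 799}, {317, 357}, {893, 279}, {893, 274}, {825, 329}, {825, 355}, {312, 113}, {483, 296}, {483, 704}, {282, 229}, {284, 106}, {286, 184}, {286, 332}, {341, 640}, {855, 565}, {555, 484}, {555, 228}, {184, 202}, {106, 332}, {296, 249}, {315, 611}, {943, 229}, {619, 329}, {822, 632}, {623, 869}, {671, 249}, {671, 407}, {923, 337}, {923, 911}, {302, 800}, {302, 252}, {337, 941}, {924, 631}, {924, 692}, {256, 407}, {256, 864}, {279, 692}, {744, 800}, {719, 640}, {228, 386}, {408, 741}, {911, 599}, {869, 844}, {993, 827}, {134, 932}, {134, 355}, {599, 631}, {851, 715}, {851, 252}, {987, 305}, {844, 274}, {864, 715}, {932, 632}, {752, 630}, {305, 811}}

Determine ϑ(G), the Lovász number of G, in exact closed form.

deg(565) = 2; N(565) = {491, 855}.
N(664) = {272, 551}, |N(664)| = 2.
N(329) = {825, 619}, |N(329)| = 2.
deg(407) = 2; N(407) = {671, 256}.
2-regular, N=111; this is C_{111}, the 111-cycle.
spec(A) ≈ [2.0, 1.996797, 1.987197, 1.971232, 1.948952, 1.920429, 1.885755, 1.84504, 1.798414, 1.746028, 1.688049, 1.624662, 1.556072, 1.482496, 1.404172, 1.321349, 1.234294, 1.143286, 1.048615, 0.950584, 0.849509, 0.745713, 0.639528, 0.531294, 0.421359, 0.310073, 0.197795, 0.084882, -0.028302, -0.141395, -0.254036, -0.365862, -0.476517, -0.585646, -0.692898, -0.797931, -0.900407, -1.0, -1.096389, -1.189266, -1.278334, -1.363307, -1.443912, -1.519892, -1.591004, -1.657019, -1.717727, -1.772931, -1.822457, -1.866145, -1.903855, -1.935466, -1.960877, -1.980007, -1.992795, -1.999199] (distinct, 6 d.p.).
λ_max=2, λ_min=-2*cos(pi/111); ϑ = −111·λ_min/(λ_max−λ_min) = 111*cos(pi/111)/(cos(pi/111) + 1).
= 55.48888410… (decimal).
Lovász sandwich 55 ≤ 111*cos(pi/111)/(cos(pi/111) + 1) ≤ 56: both strict.

111*cos(pi/111)/(cos(pi/111) + 1)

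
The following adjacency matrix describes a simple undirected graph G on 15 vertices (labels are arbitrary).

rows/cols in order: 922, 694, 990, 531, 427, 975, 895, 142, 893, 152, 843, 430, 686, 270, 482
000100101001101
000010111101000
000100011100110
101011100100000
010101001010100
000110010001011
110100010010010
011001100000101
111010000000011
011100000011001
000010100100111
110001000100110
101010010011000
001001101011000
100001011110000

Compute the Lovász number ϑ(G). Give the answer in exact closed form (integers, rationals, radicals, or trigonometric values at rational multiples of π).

N(922) = {531, 895, 893, 430, 686, 482}, |N(922)| = 6.
N(990) = {531, 142, 893, 152, 686, 270}, |N(990)| = 6.
Vertex 686 has 6 neighbors: 922, 990, 427, 142, 843, 430.
N(843) = {427, 895, 152, 686, 270, 482}, |N(843)| = 6.
deg(v) = 6 for all v (|V|=15); Kneser-type, 2-subsets of [6].
A has 3 distinct eigenvalues ≈ [6.0, 1.0, -3.0].
−15·(-3) / ((6)−(-3)) = 5 = ϑ(G).
Numerically 5.0000.

5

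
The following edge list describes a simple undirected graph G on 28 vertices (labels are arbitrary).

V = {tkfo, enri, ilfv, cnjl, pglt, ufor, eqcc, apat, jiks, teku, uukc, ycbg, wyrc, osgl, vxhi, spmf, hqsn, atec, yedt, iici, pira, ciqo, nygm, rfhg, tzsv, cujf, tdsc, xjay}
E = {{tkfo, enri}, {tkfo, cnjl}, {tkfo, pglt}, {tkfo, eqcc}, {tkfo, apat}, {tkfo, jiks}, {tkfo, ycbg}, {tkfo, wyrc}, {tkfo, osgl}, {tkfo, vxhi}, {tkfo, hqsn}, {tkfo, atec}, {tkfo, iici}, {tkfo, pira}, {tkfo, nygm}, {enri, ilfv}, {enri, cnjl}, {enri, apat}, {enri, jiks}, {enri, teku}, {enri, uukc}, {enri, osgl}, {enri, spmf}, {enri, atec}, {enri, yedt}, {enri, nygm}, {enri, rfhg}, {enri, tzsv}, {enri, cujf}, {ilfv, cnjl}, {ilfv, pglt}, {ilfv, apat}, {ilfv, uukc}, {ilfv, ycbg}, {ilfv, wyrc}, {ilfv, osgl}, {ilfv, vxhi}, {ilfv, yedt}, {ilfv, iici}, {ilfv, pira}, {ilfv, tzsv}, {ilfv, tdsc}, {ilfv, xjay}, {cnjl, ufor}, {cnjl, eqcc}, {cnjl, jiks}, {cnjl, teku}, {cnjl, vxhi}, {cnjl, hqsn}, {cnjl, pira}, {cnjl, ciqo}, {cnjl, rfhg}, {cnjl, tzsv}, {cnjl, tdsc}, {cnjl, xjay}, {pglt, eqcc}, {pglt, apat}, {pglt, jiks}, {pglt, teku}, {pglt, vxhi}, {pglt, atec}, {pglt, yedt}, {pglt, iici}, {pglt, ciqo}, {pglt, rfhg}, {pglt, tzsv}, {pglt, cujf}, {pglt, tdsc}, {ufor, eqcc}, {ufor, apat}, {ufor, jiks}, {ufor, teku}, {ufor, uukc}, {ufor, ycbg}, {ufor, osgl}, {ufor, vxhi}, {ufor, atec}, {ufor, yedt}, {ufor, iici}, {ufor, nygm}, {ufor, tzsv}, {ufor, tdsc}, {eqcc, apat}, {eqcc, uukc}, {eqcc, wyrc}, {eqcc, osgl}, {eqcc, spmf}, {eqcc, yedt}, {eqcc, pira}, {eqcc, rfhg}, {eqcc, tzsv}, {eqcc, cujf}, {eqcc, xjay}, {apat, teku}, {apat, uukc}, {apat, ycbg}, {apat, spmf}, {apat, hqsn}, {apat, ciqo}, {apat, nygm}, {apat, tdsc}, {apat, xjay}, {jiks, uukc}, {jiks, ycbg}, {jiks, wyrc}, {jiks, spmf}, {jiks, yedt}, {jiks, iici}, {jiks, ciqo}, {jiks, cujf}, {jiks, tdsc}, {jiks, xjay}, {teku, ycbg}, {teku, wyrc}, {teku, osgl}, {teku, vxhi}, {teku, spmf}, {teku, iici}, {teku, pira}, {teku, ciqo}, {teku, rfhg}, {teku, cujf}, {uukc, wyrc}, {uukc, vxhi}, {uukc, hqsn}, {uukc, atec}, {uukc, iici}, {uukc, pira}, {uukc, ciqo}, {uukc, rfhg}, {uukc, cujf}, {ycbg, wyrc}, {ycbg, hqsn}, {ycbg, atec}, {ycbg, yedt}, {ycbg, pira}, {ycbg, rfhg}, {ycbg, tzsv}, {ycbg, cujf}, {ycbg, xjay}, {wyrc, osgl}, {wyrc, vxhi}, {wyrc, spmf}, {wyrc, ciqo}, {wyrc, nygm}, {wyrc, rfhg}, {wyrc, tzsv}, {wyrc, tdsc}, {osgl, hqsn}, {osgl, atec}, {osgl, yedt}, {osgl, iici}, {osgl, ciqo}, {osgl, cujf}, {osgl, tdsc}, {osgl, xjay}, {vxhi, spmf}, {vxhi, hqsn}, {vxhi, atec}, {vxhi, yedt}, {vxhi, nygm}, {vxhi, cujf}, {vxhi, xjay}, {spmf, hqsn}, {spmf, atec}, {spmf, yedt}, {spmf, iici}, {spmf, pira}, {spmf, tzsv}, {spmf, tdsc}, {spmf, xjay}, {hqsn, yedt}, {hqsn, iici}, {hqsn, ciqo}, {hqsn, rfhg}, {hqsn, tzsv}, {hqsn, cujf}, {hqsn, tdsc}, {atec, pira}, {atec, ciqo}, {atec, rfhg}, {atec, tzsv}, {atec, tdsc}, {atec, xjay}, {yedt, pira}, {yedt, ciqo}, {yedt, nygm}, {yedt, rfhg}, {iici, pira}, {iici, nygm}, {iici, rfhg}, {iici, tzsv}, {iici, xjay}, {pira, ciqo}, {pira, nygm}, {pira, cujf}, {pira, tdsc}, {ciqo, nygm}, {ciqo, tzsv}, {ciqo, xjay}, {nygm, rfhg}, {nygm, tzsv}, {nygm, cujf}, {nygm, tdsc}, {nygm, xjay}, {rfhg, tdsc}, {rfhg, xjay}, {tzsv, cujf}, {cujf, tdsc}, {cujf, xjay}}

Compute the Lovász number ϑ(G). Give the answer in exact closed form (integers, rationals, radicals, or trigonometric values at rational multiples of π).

N(jiks) = {tkfo, enri, cnjl, pglt, ufor, uukc, ycbg, wyrc, spmf, yedt, iici, ciqo, cujf, tdsc, xjay}, |N(jiks)| = 15.
Vertex eqcc has 15 neighbors: tkfo, cnjl, pglt, ufor, apat, uukc, wyrc, osgl, spmf, yedt, pira, rfhg, tzsv, cujf, xjay.
N(ufor) = {cnjl, eqcc, apat, jiks, teku, uukc, ycbg, osgl, vxhi, atec, yedt, iici, nygm, tzsv, tdsc}, |N(ufor)| = 15.
Vertex hqsn has 15 neighbors: tkfo, cnjl, apat, uukc, ycbg, osgl, vxhi, spmf, yedt, iici, ciqo, rfhg, tzsv, cujf, tdsc.
15-regular, N=28; Kneser K(8,2) on C(8,2)=28 vertices.
Distinct eigenvalues (to 4 d.p.): [15.0, 1.0, -5.0].
λ_max=15, λ_min=-5; ϑ = −28·λ_min/(λ_max−λ_min) = 7.
= 7.00000… (decimal).

7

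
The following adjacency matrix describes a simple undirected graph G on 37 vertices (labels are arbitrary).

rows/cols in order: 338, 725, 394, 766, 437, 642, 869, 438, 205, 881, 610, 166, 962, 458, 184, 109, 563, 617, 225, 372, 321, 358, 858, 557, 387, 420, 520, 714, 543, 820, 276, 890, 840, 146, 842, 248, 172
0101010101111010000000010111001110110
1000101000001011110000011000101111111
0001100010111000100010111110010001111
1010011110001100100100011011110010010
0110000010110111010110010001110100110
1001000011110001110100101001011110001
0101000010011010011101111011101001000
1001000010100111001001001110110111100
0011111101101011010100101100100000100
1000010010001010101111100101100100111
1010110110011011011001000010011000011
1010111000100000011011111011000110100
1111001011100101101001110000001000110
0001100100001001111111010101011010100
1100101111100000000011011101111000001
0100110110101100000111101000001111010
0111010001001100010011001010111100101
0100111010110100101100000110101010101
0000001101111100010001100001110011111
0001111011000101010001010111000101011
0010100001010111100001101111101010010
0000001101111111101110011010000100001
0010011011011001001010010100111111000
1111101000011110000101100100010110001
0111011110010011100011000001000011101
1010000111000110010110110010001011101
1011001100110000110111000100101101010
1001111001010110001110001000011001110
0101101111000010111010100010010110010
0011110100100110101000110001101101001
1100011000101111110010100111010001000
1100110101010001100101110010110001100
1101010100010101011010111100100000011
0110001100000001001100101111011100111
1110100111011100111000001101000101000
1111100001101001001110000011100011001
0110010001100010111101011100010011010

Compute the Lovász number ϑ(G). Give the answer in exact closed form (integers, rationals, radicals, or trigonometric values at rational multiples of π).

deg(437) = 18; N(437) = {725, 394, 205, 610, 166, 458, 184, 109, 617, 372, 321, 557, 714, 543, 820, 890, 842, 248}.
N(358) = {869, 438, 881, 610, 166, 962, 458, 184, 109, 563, 225, 372, 321, 557, 387, 520, 890, 172}, |N(358)| = 18.
deg(172) = 18; N(172) = {725, 394, 642, 881, 610, 184, 563, 617, 225, 372, 358, 557, 387, 420, 820, 840, 146, 248}.
Vertex 820 has 18 neighbors: 394, 766, 437, 642, 438, 610, 458, 184, 563, 225, 858, 557, 714, 543, 276, 890, 146, 172.
18-regular, N=37; SR(37,18,8,9) — a Paley graph.
spec(A) ≈ [18.0, 2.5414, -3.5414] (distinct, 4 d.p.).
With N=37: ϑ(G) = 37·(-(-sqrt(37)/2 - 1/2))/(18−(-sqrt(37)/2 - 1/2)) = sqrt(37).
≈ 6.08276253 (to 8 d.p.).

sqrt(37)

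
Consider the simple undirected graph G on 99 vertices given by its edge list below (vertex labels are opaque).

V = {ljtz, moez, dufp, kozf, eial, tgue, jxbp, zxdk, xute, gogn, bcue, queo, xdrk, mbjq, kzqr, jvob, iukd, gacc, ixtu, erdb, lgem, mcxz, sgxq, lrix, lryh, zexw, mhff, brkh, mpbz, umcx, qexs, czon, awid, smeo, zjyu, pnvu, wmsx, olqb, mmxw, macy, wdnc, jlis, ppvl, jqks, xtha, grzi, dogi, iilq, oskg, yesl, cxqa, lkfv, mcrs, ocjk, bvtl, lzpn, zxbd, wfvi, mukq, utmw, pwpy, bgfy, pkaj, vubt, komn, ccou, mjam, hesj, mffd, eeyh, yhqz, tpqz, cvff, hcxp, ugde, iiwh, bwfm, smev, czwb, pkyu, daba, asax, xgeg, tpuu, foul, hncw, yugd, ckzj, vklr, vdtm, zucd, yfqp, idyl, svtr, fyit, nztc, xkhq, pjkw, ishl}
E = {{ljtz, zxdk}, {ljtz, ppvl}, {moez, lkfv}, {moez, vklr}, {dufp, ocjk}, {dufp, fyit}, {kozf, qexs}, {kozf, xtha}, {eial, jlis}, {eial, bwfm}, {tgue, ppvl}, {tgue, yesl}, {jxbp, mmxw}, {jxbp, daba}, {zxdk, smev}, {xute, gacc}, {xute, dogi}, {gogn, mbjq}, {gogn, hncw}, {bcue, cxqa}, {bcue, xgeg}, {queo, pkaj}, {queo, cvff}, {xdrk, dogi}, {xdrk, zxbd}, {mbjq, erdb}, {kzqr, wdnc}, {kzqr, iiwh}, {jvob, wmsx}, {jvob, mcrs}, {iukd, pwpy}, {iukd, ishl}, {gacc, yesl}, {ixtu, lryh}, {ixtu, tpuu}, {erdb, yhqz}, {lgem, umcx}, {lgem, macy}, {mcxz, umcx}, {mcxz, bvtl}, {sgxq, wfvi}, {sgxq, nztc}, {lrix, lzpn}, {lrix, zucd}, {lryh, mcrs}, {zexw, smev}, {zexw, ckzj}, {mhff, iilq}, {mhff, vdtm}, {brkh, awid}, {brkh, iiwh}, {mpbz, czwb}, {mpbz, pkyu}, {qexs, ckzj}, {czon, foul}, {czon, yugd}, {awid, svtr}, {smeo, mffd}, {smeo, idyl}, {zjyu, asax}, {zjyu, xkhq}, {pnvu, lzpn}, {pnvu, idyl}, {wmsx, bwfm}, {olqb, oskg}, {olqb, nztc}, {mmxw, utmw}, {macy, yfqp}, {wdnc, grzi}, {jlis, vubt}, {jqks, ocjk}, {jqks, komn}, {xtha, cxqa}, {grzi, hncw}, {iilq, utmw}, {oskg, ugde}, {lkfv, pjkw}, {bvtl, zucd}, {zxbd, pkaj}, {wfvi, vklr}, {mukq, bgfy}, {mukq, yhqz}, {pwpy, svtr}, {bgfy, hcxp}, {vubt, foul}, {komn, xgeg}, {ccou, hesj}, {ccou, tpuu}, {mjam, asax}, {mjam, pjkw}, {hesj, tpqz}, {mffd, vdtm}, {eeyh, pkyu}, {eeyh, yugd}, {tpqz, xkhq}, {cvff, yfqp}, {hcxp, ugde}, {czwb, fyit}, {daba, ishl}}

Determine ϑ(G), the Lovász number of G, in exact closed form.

deg(erdb) = 2; N(erdb) = {mbjq, yhqz}.
N(zjyu) = {asax, xkhq}, |N(zjyu)| = 2.
N(pjkw) = {lkfv, mjam}, |N(pjkw)| = 2.
deg(komn) = 2; N(komn) = {jqks, xgeg}.
99-vertex 2-regular graph: this is C_{99}, the 99-cycle.
A has 50 distinct eigenvalues ≈ [2.0, 1.995973, 1.98391, 1.963857, 1.935897, 1.900142, 1.856736, 1.805853, 1.747699, 1.682507, 1.610541, 1.532089, 1.447468, 1.357019, 1.261105, 1.160114, 1.054451, 0.944542, 0.83083, 0.713772, 0.593841, 0.471518, 0.347296, 0.221676, 0.095164, -0.031732, -0.1585, -0.28463, -0.409613, -0.532948, -0.654136, -0.77269, -0.888133, -1.0, -1.10784, -1.211219, -1.309721, -1.40295, -1.490529, -1.572106, -1.647353, -1.715967, -1.777671, -1.832217, -1.879385, -1.918986, -1.95086, -1.974878, -1.990944, -1.998993].
ϑ = −N·λ_min/(λ_max−λ_min) = −99·(-2*cos(pi/99))/(2−(-2*cos(pi/99))) = 99*cos(pi/99)/(cos(pi/99) + 1).
ϑ(G) ≈ 49.48754.
Check 49 ≤ 99*cos(pi/99)/(cos(pi/99) + 1) ≤ 50: both strict.

99*cos(pi/99)/(cos(pi/99) + 1)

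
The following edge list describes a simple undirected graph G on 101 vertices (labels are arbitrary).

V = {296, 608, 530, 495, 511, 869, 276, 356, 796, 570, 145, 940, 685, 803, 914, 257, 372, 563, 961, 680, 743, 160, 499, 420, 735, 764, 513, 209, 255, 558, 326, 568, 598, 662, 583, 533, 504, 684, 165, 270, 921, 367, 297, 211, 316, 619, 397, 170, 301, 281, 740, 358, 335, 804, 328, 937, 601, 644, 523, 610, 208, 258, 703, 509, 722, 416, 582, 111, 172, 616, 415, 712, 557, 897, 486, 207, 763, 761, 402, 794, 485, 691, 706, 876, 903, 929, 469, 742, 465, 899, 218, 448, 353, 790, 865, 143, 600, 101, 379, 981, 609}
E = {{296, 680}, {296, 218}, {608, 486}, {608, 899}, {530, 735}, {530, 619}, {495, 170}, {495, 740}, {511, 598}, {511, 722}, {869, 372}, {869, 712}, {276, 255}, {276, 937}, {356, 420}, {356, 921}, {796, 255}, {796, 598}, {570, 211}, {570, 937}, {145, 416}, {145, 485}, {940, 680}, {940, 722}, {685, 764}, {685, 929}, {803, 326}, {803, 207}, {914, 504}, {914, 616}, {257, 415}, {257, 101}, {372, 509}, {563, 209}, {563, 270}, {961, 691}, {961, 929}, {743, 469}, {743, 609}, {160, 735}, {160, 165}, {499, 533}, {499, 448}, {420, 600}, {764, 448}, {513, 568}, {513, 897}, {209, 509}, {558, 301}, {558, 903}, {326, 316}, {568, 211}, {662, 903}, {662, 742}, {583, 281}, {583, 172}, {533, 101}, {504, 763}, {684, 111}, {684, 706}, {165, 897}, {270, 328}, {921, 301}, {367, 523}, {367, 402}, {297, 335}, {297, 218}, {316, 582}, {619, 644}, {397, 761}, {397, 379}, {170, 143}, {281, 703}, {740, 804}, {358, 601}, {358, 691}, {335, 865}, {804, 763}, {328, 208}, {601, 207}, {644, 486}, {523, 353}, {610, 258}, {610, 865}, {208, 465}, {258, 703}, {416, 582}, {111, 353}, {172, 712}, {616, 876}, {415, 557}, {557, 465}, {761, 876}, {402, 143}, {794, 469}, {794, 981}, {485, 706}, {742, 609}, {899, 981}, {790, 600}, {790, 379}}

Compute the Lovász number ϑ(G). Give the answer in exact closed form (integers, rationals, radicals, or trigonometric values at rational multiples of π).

101*cos(pi/101)/(cos(pi/101) + 1)

deg(172) = 2; N(172) = {583, 712}.
Vertex 397 has 2 neighbors: 761, 379.
deg(796) = 2; N(796) = {255, 598}.
Vertex 644 has 2 neighbors: 619, 486.
deg(v) = 2 for all v (|V|=101); a single 101-cycle (edge-transitive).
spec(A) ≈ [2.0, 1.996, 1.985, 1.965, 1.938, 1.904, 1.862, 1.813, 1.757, 1.695, 1.625, 1.55, 1.468, 1.381, 1.288, 1.191, 1.088, 0.982, 0.872, 0.758, 0.642, 0.523, 0.402, 0.279, 0.155, 0.031, -0.093, -0.217, -0.34, -0.462, -0.582, -0.7, -0.815, -0.927, -1.036, -1.14, -1.24, -1.335, -1.425, -1.51, -1.588, -1.661, -1.727, -1.786, -1.839, -1.884, -1.922, -1.953, -1.976, -1.991, -1.999] (distinct, 3 d.p.).
ϑ = −N·λ_min/(λ_max−λ_min) = −101·(-2*cos(pi/101))/(2−(-2*cos(pi/101))) = 101*cos(pi/101)/(cos(pi/101) + 1).
Numerically 50.4877832.
Sandwich: α(G)=50 ≤ ϑ(G)=101*cos(pi/101)/(cos(pi/101) + 1) ≤ χ(Ḡ)=51 (both strict).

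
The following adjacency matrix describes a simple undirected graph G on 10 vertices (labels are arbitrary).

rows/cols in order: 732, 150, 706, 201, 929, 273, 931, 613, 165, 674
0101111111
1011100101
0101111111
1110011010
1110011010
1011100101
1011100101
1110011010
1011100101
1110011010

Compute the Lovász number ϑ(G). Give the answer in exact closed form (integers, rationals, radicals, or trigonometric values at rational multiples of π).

4

Vertex 706 has 8 neighbors: 150, 201, 929, 273, 931, 613, 165, 674.
N(165) = {732, 706, 201, 929, 613, 674}, |N(165)| = 6.
deg(613) = 6; N(613) = {732, 150, 706, 273, 931, 165}.
deg(732) = 8; N(732) = {150, 201, 929, 273, 931, 613, 165, 674}.
K_{4,4,2} (perfect); ϑ(G) = α(G) = max{4,4,2} = 4.
ϑ(G) ≈ 4.00000.
Lovász sandwich 4 ≤ 4 ≤ 4: collapsed.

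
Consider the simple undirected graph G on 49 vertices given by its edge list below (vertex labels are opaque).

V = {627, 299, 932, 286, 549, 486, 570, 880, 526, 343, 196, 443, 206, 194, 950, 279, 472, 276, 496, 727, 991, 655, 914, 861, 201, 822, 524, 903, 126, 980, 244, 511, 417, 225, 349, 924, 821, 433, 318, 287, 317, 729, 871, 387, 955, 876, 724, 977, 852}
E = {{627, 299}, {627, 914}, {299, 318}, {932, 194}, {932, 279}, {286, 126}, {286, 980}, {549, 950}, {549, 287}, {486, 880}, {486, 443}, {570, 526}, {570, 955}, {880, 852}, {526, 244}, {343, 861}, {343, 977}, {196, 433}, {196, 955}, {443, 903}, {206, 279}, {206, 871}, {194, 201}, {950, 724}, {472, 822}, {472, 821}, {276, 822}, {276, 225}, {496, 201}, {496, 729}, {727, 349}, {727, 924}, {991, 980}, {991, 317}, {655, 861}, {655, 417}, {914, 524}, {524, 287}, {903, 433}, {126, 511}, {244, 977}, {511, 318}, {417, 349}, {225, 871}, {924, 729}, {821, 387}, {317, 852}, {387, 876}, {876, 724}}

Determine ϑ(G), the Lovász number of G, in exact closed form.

49*cos(pi/49)/(cos(pi/49) + 1)

Vertex 861 has 2 neighbors: 343, 655.
N(880) = {486, 852}, |N(880)| = 2.
N(496) = {201, 729}, |N(496)| = 2.
N(727) = {349, 924}, |N(727)| = 2.
49-vertex 2-regular graph: a single 49-cycle (edge-transitive).
Distinct eigenvalues (to 3 d.p.): [2.0, 1.984, 1.935, 1.854, 1.743, 1.603, 1.437, 1.247, 1.037, 0.81, 0.569, 0.319, 0.064, -0.192, -0.445, -0.691, -0.925, -1.144, -1.345, -1.523, -1.676, -1.802, -1.898, -1.963, -1.996].
With N=49: ϑ(G) = 49·(-(-1)*2*cos(pi/49))/(2−(-2*cos(pi/49))) = 49*cos(pi/49)/(cos(pi/49) + 1).
ϑ(G) ≈ 24.4748052.
Check 24 ≤ 49*cos(pi/49)/(cos(pi/49) + 1) ≤ 25: both strict.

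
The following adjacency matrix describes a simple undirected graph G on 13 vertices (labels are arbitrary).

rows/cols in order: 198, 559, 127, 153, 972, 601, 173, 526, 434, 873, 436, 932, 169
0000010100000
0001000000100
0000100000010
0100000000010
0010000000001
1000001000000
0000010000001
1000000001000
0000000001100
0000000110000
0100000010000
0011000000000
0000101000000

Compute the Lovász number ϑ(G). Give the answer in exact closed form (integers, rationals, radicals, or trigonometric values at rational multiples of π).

13*cos(pi/13)/(cos(pi/13) + 1)

deg(601) = 2; N(601) = {198, 173}.
N(559) = {153, 436}, |N(559)| = 2.
Vertex 436 has 2 neighbors: 559, 434.
deg(127) = 2; N(127) = {972, 932}.
G on 13 vertices is 2-regular; the odd cycle C_{13}.
Distinct eigenvalues (to 3 d.p.): [2.0, 1.771, 1.136, 0.241, -0.709, -1.497, -1.942].
λ_max=2, λ_min=-2*cos(pi/13); ϑ = −13·λ_min/(λ_max−λ_min) = 13*cos(pi/13)/(cos(pi/13) + 1).
Numerically 6.4042.
Check 6 ≤ 13*cos(pi/13)/(cos(pi/13) + 1) ≤ 7: both strict.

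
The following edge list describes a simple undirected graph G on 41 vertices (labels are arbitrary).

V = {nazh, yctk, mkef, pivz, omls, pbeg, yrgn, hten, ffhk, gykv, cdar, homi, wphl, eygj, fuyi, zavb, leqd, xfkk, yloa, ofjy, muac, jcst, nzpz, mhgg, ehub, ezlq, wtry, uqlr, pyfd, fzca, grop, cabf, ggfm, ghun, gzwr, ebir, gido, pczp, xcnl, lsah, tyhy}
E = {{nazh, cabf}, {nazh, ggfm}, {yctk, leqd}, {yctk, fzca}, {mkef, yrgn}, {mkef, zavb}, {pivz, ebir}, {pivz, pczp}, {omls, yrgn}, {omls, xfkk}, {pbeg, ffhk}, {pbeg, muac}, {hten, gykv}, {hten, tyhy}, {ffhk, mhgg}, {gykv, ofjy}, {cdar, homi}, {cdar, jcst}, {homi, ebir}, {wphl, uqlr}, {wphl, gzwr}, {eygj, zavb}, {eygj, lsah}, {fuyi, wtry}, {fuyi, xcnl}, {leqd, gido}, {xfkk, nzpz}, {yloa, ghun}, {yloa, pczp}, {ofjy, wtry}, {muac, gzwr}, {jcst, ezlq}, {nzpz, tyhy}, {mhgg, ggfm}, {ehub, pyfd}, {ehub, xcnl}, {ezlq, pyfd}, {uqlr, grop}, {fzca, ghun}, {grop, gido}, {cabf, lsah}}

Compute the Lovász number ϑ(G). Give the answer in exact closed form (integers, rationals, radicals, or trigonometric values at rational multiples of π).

41*cos(pi/41)/(cos(pi/41) + 1)

N(ehub) = {pyfd, xcnl}, |N(ehub)| = 2.
Vertex nazh has 2 neighbors: cabf, ggfm.
deg(lsah) = 2; N(lsah) = {eygj, cabf}.
Vertex ezlq has 2 neighbors: jcst, pyfd.
2-regular, N=41; this is C_{41}, the 41-cycle.
Distinct eigenvalues (to 4 d.p.): [2.0, 1.9766, 1.9068, 1.7923, 1.6359, 1.441, 1.2125, 0.9554, 0.676, 0.3808, 0.0766, -0.2294, -0.53, -0.8181, -1.0871, -1.3307, -1.543, -1.7191, -1.855, -1.9474, -1.9941].
ϑ = −N·λ_min/(λ_max−λ_min) = −41·(-2*cos(pi/41))/(2−(-2*cos(pi/41))) = 41*cos(pi/41)/(cos(pi/41) + 1).
ϑ(G) ≈ 20.469880274.
20 ≤ 41*cos(pi/41)/(cos(pi/41) + 1) ≤ 21: both strict.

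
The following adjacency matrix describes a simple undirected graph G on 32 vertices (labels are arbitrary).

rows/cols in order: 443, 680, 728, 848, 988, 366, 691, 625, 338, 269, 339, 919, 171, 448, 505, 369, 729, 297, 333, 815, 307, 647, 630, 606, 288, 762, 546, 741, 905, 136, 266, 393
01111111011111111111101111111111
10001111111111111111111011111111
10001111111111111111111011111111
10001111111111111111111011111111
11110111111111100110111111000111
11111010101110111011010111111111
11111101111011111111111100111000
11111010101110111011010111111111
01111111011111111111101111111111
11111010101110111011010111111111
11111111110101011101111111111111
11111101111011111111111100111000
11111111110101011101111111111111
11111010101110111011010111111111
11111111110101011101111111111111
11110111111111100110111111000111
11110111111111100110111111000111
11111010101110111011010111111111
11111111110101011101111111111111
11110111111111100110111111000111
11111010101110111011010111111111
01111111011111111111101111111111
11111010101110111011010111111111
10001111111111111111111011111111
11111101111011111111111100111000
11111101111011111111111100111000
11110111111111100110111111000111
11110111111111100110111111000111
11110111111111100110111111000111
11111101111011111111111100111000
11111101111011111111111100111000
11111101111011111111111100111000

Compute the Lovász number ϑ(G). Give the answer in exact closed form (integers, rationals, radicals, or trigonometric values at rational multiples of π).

7

N(728) = {443, 988, 366, 691, 625, 338, 269, 339, 919, 171, 448, 505, 369, 729, 297, 333, 815, 307, 647, 630, 288, 762, 546, 741, 905, 136, 266, 393}, |N(728)| = 28.
deg(905) = 25; N(905) = {443, 680, 728, 848, 366, 691, 625, 338, 269, 339, 919, 171, 448, 505, 297, 333, 307, 647, 630, 606, 288, 762, 136, 266, 393}.
N(848) = {443, 988, 366, 691, 625, 338, 269, 339, 919, 171, 448, 505, 369, 729, 297, 333, 815, 307, 647, 630, 288, 762, 546, 741, 905, 136, 266, 393}, |N(848)| = 28.
N(448) = {443, 680, 728, 848, 988, 691, 338, 339, 919, 171, 505, 369, 729, 333, 815, 647, 606, 288, 762, 546, 741, 905, 136, 266, 393}, |N(448)| = 25.
Complete 6-partite, parts [7, 7, 7, 4, 4, 3]: perfect, ϑ = α = 7.
ϑ(G) ≈ 7.0000000.
7 ≤ 7 ≤ 7: collapsed.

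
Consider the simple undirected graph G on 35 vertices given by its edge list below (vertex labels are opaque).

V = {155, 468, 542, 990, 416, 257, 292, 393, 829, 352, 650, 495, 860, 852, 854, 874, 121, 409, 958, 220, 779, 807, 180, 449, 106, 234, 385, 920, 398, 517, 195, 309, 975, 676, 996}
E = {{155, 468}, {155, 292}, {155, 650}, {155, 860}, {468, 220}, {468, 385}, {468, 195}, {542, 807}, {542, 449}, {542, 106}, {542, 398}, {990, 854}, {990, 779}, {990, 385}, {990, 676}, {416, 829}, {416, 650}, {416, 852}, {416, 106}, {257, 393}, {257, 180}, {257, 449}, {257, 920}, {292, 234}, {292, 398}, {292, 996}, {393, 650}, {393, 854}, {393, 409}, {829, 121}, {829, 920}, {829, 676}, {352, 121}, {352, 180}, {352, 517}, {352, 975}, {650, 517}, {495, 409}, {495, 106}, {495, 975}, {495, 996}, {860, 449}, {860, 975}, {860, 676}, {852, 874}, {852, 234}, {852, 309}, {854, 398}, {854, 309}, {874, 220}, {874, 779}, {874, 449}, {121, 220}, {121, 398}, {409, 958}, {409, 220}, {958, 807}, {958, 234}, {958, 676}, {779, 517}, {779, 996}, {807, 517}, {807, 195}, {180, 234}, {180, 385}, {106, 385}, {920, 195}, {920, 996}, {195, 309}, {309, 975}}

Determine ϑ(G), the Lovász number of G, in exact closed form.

15

Vertex 854 has 4 neighbors: 990, 393, 398, 309.
deg(958) = 4; N(958) = {409, 807, 234, 676}.
deg(180) = 4; N(180) = {257, 352, 234, 385}.
deg(309) = 4; N(309) = {852, 854, 195, 975}.
Regular of degree 4 on 35 vertices: this is K(7,3), the Kneser graph.
Distinct eigenvalues (to 3 d.p.): [4.0, 2.0, -1.0, -3.0].
With N=35: ϑ(G) = 35·(-1*(-3))/(4−(-3)) = 15.
Numerically 15.00000000.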